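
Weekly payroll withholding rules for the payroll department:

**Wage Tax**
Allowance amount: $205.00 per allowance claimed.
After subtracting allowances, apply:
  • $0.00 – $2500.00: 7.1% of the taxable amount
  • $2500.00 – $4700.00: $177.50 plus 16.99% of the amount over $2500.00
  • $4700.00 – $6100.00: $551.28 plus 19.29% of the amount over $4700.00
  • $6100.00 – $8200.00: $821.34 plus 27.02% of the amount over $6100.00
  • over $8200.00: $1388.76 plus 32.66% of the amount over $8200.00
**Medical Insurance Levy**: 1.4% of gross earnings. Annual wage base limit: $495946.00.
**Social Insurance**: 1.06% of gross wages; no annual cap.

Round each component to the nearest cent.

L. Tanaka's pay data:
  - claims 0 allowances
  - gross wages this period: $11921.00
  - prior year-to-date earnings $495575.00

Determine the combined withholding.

Wage Tax: taxable = $11921.00
  $1388.76 + 32.66% × ($11921.00 − $8200.00) = $1388.76 + 32.66% × $3721.00 = $2604.04
Medical Insurance Levy: cap $495946.00 − YTD $495575.00 = $371.00 subject; 1.4% × $371.00 = $5.19
Social Insurance: 1.06% × $11921.00 = $126.36
Total: $2604.04 + $5.19 + $126.36 = $2735.59

$2735.59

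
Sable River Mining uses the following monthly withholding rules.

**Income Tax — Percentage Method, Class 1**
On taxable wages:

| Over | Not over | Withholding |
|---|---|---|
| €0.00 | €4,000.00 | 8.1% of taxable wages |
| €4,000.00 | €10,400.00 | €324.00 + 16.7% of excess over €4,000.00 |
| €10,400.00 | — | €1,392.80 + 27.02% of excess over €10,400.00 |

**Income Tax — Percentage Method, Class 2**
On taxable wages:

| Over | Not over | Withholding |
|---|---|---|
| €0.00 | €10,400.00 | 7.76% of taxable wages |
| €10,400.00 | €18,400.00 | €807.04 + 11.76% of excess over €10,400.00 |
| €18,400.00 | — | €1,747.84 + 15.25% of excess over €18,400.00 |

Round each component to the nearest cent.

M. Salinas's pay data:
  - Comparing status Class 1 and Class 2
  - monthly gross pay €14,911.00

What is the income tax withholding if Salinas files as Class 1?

€2,611.67

Income Tax (Class 1): taxable = €14,911.00
  €1,392.80 + 27.02% × (€14,911.00 − €10,400.00) = €1,392.80 + 27.02% × €4,511.00 = €2,611.67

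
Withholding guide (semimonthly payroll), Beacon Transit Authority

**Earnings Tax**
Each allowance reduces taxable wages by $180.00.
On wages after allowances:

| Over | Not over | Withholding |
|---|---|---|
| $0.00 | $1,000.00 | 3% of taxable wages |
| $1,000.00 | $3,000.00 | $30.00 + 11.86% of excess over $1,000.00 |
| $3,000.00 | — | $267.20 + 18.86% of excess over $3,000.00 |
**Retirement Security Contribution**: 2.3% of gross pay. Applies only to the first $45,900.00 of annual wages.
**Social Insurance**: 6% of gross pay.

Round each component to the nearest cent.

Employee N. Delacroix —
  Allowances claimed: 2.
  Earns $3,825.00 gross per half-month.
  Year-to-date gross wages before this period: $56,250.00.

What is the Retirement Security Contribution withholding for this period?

Retirement Security Contribution: YTD $56,250.00 ≥ cap $45,900.00 → $0.00

$0.00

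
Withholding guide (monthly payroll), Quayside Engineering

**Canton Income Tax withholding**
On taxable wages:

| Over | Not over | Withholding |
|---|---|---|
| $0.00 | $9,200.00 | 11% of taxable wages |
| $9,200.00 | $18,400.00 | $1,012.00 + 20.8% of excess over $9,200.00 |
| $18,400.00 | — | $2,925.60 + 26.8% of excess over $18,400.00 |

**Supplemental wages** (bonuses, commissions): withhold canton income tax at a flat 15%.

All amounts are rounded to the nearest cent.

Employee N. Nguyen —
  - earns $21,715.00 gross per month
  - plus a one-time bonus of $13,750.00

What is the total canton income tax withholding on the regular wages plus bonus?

$5,876.52

Canton Income Tax: taxable = $21,715.00
  $2,925.60 + 26.8% × ($21,715.00 − $18,400.00) = $2,925.60 + 26.8% × $3,315.00 = $3,814.02
Supplemental (15% flat on bonus): 15% × $13,750.00 = $2,062.50
Total canton income tax: $3,814.02 + $2,062.50 = $5,876.52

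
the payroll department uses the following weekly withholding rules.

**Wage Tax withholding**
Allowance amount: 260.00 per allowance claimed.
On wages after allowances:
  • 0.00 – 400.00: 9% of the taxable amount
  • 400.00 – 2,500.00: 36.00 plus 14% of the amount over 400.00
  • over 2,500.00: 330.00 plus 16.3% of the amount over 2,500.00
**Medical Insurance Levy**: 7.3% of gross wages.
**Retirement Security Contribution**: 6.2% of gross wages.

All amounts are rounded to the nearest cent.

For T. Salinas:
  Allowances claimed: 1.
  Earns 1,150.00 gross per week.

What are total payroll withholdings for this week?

259.85

Wage Tax: taxable = 1,150.00 − 1×260.00 = 890.00
  36.00 + 14% × (890.00 − 400.00) = 36.00 + 14% × 490.00 = 104.60
Medical Insurance Levy: 7.3% × 1,150.00 = 83.95
Retirement Security Contribution: 6.2% × 1,150.00 = 71.30
Total: 104.60 + 83.95 + 71.30 = 259.85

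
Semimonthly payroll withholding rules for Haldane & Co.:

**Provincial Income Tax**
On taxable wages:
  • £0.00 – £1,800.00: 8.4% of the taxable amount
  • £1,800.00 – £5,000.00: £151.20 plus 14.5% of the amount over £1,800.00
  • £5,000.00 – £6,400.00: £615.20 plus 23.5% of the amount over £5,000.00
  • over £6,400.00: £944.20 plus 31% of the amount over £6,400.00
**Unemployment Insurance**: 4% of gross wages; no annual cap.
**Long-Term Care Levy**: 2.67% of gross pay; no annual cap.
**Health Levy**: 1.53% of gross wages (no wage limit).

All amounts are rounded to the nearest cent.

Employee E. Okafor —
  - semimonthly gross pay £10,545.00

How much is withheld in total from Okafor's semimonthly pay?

£3,093.84

Provincial Income Tax: taxable = £10,545.00
  £944.20 + 31% × (£10,545.00 − £6,400.00) = £944.20 + 31% × £4,145.00 = £2,229.15
Unemployment Insurance: 4% × £10,545.00 = £421.80
Long-Term Care Levy: 2.67% × £10,545.00 = £281.55
Health Levy: 1.53% × £10,545.00 = £161.34
Total: £2,229.15 + £421.80 + £281.55 + £161.34 = £3,093.84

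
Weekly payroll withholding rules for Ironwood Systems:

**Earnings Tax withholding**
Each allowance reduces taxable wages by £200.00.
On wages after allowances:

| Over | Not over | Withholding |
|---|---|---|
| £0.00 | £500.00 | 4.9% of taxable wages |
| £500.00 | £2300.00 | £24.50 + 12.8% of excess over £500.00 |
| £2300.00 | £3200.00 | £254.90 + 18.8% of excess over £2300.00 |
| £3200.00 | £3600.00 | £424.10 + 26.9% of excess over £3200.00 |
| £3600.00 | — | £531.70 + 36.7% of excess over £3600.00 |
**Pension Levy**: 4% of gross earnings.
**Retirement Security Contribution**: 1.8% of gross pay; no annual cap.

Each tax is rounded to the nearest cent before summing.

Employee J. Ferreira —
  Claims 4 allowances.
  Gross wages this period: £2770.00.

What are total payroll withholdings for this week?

Earnings Tax: taxable = £2770.00 − 4×£200.00 = £1970.00
  £24.50 + 12.8% × (£1970.00 − £500.00) = £24.50 + 12.8% × £1470.00 = £212.66
Pension Levy: 4% × £2770.00 = £110.80
Retirement Security Contribution: 1.8% × £2770.00 = £49.86
Total: £212.66 + £110.80 + £49.86 = £373.32

£373.32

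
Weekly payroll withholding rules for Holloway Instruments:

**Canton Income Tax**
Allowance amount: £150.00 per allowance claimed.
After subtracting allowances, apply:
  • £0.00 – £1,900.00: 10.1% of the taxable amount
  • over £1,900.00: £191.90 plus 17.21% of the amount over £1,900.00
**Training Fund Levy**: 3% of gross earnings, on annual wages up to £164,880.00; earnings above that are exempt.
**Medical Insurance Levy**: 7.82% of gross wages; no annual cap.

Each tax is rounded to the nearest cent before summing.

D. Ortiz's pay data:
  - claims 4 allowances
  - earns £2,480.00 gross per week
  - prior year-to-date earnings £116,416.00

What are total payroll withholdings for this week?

Canton Income Tax: taxable = £2,480.00 − 4×£150.00 = £1,880.00
  10.1% × £1,880.00 = £189.88
Training Fund Levy: 3% × £2,480.00 = £74.40
Medical Insurance Levy: 7.82% × £2,480.00 = £193.94
Total: £189.88 + £74.40 + £193.94 = £458.22

£458.22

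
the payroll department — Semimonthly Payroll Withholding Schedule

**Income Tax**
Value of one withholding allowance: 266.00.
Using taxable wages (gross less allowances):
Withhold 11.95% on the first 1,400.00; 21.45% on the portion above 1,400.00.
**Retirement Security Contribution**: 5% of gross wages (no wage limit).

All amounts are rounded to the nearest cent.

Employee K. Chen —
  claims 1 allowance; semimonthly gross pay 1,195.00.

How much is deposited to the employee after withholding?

1,024.23

Income Tax: taxable = 1,195.00 − 1×266.00 = 929.00
  11.95% × 929.00 = 111.02
Retirement Security Contribution: 5% × 1,195.00 = 59.75
Total withheld: 111.02 + 59.75 = 170.77
Net pay: 1,195.00 − 170.77 = 1,024.23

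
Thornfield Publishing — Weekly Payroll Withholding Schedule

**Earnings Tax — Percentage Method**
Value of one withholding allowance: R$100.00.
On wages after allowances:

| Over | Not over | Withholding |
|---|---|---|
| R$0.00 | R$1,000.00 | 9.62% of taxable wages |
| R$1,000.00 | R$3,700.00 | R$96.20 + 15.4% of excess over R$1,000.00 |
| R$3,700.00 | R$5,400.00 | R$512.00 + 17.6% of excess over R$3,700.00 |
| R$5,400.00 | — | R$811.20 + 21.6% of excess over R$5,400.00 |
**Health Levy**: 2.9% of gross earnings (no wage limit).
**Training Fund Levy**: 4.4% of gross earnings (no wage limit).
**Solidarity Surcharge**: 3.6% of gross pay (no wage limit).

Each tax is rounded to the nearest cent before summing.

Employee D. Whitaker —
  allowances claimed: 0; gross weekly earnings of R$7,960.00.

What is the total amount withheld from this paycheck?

Earnings Tax: taxable = R$7,960.00
  R$811.20 + 21.6% × (R$7,960.00 − R$5,400.00) = R$811.20 + 21.6% × R$2,560.00 = R$1,364.16
Health Levy: 2.9% × R$7,960.00 = R$230.84
Training Fund Levy: 4.4% × R$7,960.00 = R$350.24
Solidarity Surcharge: 3.6% × R$7,960.00 = R$286.56
Total: R$1,364.16 + R$230.84 + R$350.24 + R$286.56 = R$2,231.80

R$2,231.80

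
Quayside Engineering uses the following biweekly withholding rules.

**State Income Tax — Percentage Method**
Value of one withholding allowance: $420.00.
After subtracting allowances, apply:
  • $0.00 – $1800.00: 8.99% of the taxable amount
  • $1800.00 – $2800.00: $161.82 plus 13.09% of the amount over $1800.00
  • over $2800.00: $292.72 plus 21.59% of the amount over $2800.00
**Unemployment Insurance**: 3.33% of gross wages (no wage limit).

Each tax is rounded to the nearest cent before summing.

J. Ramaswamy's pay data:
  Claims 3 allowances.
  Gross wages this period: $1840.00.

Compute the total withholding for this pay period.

$113.41

State Income Tax: taxable = $1840.00 − 3×$420.00 = $580.00
  8.99% × $580.00 = $52.14
Unemployment Insurance: 3.33% × $1840.00 = $61.27
Total: $52.14 + $61.27 = $113.41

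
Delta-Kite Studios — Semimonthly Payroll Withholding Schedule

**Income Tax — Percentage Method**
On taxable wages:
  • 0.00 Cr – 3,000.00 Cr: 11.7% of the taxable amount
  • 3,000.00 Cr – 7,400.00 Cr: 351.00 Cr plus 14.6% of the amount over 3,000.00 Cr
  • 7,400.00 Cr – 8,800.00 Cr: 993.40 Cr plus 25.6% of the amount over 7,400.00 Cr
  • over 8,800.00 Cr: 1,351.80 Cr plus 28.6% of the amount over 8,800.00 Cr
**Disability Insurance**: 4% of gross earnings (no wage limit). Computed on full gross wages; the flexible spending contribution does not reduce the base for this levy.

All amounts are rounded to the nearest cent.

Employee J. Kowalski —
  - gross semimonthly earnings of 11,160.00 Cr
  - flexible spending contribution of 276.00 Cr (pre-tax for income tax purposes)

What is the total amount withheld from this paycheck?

2,394.22 Cr

Income Tax: taxable = 11,160.00 Cr − 276.00 Cr = 10,884.00 Cr
  1,351.80 Cr + 28.6% × (10,884.00 Cr − 8,800.00 Cr) = 1,351.80 Cr + 28.6% × 2,084.00 Cr = 1,947.82 Cr
Disability Insurance: 4% × 11,160.00 Cr = 446.40 Cr
Total: 1,947.82 Cr + 446.40 Cr = 2,394.22 Cr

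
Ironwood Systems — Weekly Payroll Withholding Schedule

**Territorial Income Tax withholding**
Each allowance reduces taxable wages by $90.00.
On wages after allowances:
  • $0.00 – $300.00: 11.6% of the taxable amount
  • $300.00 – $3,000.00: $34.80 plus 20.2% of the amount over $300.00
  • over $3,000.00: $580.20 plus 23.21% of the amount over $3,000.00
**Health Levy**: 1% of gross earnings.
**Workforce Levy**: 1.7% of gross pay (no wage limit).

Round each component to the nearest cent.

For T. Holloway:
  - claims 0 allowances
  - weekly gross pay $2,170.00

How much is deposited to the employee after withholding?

$1,698.87

Territorial Income Tax: taxable = $2,170.00
  $34.80 + 20.2% × ($2,170.00 − $300.00) = $34.80 + 20.2% × $1,870.00 = $412.54
Health Levy: 1% × $2,170.00 = $21.70
Workforce Levy: 1.7% × $2,170.00 = $36.89
Total withheld: $412.54 + $21.70 + $36.89 = $471.13
Net pay: $2,170.00 − $471.13 = $1,698.87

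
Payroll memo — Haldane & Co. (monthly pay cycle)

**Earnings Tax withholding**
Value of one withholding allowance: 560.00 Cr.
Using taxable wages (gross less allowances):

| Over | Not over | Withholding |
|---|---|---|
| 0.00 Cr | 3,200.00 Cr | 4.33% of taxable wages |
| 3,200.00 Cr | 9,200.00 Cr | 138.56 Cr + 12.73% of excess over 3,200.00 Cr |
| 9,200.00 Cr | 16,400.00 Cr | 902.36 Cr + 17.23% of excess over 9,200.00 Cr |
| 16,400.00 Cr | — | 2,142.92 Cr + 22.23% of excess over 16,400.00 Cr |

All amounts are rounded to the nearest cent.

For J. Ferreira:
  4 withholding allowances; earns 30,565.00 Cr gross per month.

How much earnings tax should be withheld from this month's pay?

Earnings Tax: taxable = 30,565.00 Cr − 4×560.00 Cr = 28,325.00 Cr
  2,142.92 Cr + 22.23% × (28,325.00 Cr − 16,400.00 Cr) = 2,142.92 Cr + 22.23% × 11,925.00 Cr = 4,793.85 Cr

4,793.85 Cr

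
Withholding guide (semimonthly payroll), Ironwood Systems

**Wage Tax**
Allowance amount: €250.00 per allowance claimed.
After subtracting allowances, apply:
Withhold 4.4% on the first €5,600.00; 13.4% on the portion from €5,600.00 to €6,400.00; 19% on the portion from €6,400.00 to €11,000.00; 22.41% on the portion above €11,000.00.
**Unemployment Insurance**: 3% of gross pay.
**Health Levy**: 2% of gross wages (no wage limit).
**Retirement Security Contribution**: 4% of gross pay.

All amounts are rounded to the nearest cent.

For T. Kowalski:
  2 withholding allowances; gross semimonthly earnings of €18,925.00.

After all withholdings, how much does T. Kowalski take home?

Wage Tax: taxable = €18,925.00 − 2×€250.00 = €18,425.00
  €1,227.60 + 22.41% × (€18,425.00 − €11,000.00) = €1,227.60 + 22.41% × €7,425.00 = €2,891.54
Unemployment Insurance: 3% × €18,925.00 = €567.75
Health Levy: 2% × €18,925.00 = €378.50
Retirement Security Contribution: 4% × €18,925.00 = €757.00
Total withheld: €2,891.54 + €567.75 + €378.50 + €757.00 = €4,594.79
Net pay: €18,925.00 − €4,594.79 = €14,330.21

€14,330.21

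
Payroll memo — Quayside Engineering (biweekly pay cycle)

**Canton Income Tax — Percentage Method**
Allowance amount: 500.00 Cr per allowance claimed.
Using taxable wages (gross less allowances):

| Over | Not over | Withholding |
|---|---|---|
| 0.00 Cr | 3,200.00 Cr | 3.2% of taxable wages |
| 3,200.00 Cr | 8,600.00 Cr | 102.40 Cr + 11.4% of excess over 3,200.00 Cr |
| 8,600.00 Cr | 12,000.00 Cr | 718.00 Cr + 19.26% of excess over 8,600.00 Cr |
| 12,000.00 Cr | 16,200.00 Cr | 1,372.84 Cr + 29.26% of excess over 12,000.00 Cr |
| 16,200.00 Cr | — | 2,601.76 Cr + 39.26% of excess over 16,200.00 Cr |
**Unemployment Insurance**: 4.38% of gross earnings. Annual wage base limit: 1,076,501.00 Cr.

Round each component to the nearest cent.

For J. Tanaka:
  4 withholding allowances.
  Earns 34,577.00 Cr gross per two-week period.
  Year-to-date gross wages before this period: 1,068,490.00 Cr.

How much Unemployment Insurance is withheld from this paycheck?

Unemployment Insurance: cap 1,076,501.00 Cr − YTD 1,068,490.00 Cr = 8,011.00 Cr subject; 4.38% × 8,011.00 Cr = 350.88 Cr

350.88 Cr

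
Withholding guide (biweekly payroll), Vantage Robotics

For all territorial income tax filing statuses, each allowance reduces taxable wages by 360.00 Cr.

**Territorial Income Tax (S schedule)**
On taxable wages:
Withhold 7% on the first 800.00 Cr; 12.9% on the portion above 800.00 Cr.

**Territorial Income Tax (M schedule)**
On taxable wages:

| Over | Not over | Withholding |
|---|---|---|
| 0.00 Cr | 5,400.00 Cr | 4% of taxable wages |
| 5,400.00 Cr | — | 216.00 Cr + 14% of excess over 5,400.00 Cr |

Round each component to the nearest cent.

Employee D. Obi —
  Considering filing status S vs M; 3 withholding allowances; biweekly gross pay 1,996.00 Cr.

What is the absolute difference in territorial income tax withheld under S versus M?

Territorial Income Tax (S): taxable = 1,996.00 Cr − 3×360.00 Cr = 916.00 Cr
  56.00 Cr + 12.9% × (916.00 Cr − 800.00 Cr) = 56.00 Cr + 12.9% × 116.00 Cr = 70.96 Cr
Territorial Income Tax (M): taxable = 1,996.00 Cr − 3×360.00 Cr = 916.00 Cr
  4% × 916.00 Cr = 36.64 Cr
Difference: |70.96 Cr − 36.64 Cr| = 34.32 Cr (higher under S)

34.32 Cr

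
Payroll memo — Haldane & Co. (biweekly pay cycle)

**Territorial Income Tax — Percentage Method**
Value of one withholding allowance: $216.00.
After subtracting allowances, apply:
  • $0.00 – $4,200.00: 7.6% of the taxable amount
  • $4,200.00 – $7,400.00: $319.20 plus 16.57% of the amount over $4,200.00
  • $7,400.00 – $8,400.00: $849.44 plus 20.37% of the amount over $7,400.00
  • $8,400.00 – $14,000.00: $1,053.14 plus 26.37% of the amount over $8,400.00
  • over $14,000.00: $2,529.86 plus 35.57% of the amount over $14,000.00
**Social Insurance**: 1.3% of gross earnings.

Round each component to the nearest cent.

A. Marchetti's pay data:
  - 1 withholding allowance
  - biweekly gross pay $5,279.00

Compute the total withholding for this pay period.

Territorial Income Tax: taxable = $5,279.00 − 1×$216.00 = $5,063.00
  $319.20 + 16.57% × ($5,063.00 − $4,200.00) = $319.20 + 16.57% × $863.00 = $462.20
Social Insurance: 1.3% × $5,279.00 = $68.63
Total: $462.20 + $68.63 = $530.83

$530.83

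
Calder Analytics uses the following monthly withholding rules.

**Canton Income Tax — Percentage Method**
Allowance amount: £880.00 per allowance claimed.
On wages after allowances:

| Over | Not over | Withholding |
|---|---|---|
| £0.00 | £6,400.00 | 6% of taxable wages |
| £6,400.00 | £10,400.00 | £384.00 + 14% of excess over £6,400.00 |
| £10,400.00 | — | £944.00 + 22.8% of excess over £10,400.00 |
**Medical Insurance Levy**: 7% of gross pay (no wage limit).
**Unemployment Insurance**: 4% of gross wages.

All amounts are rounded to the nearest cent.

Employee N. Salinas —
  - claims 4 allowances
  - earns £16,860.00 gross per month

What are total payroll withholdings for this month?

Canton Income Tax: taxable = £16,860.00 − 4×£880.00 = £13,340.00
  £944.00 + 22.8% × (£13,340.00 − £10,400.00) = £944.00 + 22.8% × £2,940.00 = £1,614.32
Medical Insurance Levy: 7% × £16,860.00 = £1,180.20
Unemployment Insurance: 4% × £16,860.00 = £674.40
Total: £1,614.32 + £1,180.20 + £674.40 = £3,468.92

£3,468.92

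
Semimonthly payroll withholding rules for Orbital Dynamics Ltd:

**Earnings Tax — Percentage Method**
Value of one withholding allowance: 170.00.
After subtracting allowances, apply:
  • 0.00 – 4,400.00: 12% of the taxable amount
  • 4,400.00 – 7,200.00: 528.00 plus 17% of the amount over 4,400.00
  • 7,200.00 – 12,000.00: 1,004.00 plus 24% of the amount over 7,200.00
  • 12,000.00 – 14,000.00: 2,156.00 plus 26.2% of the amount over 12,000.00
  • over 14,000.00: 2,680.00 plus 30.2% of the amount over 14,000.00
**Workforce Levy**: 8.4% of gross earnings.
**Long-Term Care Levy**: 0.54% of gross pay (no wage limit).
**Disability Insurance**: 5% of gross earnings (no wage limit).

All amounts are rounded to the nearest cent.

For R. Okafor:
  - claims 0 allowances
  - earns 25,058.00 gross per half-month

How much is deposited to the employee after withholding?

15,545.40

Earnings Tax: taxable = 25,058.00
  2,680.00 + 30.2% × (25,058.00 − 14,000.00) = 2,680.00 + 30.2% × 11,058.00 = 6,019.52
Workforce Levy: 8.4% × 25,058.00 = 2,104.87
Long-Term Care Levy: 0.54% × 25,058.00 = 135.31
Disability Insurance: 5% × 25,058.00 = 1,252.90
Total withheld: 6,019.52 + 2,104.87 + 135.31 + 1,252.90 = 9,512.60
Net pay: 25,058.00 − 9,512.60 = 15,545.40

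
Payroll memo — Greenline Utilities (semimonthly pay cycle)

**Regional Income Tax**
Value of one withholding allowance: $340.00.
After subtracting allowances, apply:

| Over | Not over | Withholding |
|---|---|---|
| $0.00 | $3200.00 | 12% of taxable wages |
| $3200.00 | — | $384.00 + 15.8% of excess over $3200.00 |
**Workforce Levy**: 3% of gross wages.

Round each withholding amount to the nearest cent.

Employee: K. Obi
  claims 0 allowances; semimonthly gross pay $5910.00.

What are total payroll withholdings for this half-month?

$989.48

Regional Income Tax: taxable = $5910.00
  $384.00 + 15.8% × ($5910.00 − $3200.00) = $384.00 + 15.8% × $2710.00 = $812.18
Workforce Levy: 3% × $5910.00 = $177.30
Total: $812.18 + $177.30 = $989.48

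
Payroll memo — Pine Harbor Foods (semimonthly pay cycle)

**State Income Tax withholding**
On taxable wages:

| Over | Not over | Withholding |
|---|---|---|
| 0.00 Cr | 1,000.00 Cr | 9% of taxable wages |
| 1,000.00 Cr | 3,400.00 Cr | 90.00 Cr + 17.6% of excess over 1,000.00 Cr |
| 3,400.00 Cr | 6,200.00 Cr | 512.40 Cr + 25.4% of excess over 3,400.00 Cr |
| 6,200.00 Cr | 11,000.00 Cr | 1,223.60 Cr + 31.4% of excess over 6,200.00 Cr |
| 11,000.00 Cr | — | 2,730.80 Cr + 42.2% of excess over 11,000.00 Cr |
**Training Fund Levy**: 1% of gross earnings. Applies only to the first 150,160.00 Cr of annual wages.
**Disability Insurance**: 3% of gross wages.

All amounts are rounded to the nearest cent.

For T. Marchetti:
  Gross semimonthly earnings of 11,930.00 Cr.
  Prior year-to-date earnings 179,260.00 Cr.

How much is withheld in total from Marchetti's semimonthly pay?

State Income Tax: taxable = 11,930.00 Cr
  2,730.80 Cr + 42.2% × (11,930.00 Cr − 11,000.00 Cr) = 2,730.80 Cr + 42.2% × 930.00 Cr = 3,123.26 Cr
Training Fund Levy: YTD 179,260.00 Cr ≥ cap 150,160.00 Cr → 0.00 Cr
Disability Insurance: 3% × 11,930.00 Cr = 357.90 Cr
Total: 3,123.26 Cr + 0.00 Cr + 357.90 Cr = 3,481.16 Cr

3,481.16 Cr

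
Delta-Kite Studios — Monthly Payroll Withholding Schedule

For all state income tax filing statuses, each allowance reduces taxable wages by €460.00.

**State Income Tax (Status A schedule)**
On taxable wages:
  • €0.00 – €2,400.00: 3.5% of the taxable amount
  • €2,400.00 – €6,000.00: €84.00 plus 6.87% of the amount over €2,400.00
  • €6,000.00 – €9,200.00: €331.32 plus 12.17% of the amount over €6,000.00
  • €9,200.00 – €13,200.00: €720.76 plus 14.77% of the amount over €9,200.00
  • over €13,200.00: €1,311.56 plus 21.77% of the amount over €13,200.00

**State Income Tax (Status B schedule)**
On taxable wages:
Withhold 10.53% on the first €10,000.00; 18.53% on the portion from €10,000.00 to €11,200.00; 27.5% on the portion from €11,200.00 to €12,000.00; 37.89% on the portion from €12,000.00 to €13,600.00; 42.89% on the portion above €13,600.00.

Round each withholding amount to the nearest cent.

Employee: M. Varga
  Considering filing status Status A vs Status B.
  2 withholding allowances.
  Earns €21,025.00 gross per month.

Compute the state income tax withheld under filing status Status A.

€2,814.78

State Income Tax (Status A): taxable = €21,025.00 − 2×€460.00 = €20,105.00
  €1,311.56 + 21.77% × (€20,105.00 − €13,200.00) = €1,311.56 + 21.77% × €6,905.00 = €2,814.78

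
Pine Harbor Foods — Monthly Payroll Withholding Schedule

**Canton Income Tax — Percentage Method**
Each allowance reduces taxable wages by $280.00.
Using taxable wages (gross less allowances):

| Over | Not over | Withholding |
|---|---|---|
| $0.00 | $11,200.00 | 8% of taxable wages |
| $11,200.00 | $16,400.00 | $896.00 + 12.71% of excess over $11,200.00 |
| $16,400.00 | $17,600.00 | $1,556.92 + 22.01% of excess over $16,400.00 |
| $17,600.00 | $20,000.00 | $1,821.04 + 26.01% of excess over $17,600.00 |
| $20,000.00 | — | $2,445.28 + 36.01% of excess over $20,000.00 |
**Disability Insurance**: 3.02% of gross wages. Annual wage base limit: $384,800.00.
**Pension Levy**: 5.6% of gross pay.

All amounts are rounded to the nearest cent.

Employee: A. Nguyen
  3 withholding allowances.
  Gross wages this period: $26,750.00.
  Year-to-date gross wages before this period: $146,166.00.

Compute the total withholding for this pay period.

Canton Income Tax: taxable = $26,750.00 − 3×$280.00 = $25,910.00
  $2,445.28 + 36.01% × ($25,910.00 − $20,000.00) = $2,445.28 + 36.01% × $5,910.00 = $4,573.47
Disability Insurance: 3.02% × $26,750.00 = $807.85
Pension Levy: 5.6% × $26,750.00 = $1,498.00
Total: $4,573.47 + $807.85 + $1,498.00 = $6,879.32

$6,879.32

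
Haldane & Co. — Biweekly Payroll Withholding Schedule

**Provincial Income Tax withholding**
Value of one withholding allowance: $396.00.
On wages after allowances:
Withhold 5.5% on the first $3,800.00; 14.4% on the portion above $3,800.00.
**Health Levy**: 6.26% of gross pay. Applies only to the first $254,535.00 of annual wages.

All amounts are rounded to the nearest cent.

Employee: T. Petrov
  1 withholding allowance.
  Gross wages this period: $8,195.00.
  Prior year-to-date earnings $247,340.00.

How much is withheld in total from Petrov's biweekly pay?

$1,235.27

Provincial Income Tax: taxable = $8,195.00 − 1×$396.00 = $7,799.00
  $209.00 + 14.4% × ($7,799.00 − $3,800.00) = $209.00 + 14.4% × $3,999.00 = $784.86
Health Levy: cap $254,535.00 − YTD $247,340.00 = $7,195.00 subject; 6.26% × $7,195.00 = $450.41
Total: $784.86 + $450.41 = $1,235.27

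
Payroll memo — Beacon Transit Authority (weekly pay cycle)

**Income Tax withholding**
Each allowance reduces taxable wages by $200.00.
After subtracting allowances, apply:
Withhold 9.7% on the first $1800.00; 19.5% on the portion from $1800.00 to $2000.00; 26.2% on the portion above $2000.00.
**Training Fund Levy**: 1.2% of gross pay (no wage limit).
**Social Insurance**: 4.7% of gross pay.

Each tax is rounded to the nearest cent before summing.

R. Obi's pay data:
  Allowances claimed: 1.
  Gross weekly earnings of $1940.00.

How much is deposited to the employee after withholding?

$1656.76

Income Tax: taxable = $1940.00 − 1×$200.00 = $1740.00
  9.7% × $1740.00 = $168.78
Training Fund Levy: 1.2% × $1940.00 = $23.28
Social Insurance: 4.7% × $1940.00 = $91.18
Total withheld: $168.78 + $23.28 + $91.18 = $283.24
Net pay: $1940.00 − $283.24 = $1656.76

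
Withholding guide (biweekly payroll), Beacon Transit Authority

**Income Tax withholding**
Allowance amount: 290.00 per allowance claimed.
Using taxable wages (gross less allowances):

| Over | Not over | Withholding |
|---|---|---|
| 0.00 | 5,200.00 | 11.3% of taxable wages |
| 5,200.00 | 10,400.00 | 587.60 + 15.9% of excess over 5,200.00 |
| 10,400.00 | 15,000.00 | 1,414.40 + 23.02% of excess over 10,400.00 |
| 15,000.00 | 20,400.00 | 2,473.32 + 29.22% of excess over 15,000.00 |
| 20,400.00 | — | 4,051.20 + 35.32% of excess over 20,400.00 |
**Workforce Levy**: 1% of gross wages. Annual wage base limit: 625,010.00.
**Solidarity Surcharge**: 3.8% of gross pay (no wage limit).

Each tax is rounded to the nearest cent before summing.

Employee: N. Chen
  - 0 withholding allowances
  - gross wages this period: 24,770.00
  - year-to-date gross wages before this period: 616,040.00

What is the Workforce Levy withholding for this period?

Workforce Levy: cap 625,010.00 − YTD 616,040.00 = 8,970.00 subject; 1% × 8,970.00 = 89.70

89.70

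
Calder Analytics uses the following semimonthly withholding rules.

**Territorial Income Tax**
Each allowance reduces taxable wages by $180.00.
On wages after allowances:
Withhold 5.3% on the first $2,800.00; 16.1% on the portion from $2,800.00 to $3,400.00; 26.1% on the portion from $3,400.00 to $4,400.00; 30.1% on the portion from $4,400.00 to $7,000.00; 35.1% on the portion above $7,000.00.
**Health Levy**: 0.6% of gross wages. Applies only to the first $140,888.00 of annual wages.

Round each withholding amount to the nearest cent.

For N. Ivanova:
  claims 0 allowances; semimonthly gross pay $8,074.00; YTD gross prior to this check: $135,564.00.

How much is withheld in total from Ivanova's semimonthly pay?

Territorial Income Tax: taxable = $8,074.00
  $1,288.60 + 35.1% × ($8,074.00 − $7,000.00) = $1,288.60 + 35.1% × $1,074.00 = $1,665.57
Health Levy: cap $140,888.00 − YTD $135,564.00 = $5,324.00 subject; 0.6% × $5,324.00 = $31.94
Total: $1,665.57 + $31.94 = $1,697.51

$1,697.51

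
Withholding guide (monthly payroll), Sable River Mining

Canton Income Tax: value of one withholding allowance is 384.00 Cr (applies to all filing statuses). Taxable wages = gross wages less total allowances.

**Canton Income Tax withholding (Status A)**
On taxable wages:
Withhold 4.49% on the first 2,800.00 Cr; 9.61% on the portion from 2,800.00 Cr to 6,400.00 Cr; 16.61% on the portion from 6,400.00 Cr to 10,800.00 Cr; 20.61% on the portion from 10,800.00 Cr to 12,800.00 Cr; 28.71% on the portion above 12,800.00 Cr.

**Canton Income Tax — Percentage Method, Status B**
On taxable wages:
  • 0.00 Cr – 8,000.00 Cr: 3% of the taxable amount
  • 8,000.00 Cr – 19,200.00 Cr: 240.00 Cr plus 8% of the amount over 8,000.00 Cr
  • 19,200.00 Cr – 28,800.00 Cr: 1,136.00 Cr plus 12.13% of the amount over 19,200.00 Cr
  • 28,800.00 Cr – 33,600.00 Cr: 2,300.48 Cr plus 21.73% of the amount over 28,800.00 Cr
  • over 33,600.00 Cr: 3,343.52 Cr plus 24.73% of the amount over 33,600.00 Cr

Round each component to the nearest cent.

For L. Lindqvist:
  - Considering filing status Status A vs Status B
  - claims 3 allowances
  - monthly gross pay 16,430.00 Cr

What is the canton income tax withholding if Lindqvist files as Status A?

2,326.15 Cr

Canton Income Tax (Status A): taxable = 16,430.00 Cr − 3×384.00 Cr = 15,278.00 Cr
  1,614.72 Cr + 28.71% × (15,278.00 Cr − 12,800.00 Cr) = 1,614.72 Cr + 28.71% × 2,478.00 Cr = 2,326.15 Cr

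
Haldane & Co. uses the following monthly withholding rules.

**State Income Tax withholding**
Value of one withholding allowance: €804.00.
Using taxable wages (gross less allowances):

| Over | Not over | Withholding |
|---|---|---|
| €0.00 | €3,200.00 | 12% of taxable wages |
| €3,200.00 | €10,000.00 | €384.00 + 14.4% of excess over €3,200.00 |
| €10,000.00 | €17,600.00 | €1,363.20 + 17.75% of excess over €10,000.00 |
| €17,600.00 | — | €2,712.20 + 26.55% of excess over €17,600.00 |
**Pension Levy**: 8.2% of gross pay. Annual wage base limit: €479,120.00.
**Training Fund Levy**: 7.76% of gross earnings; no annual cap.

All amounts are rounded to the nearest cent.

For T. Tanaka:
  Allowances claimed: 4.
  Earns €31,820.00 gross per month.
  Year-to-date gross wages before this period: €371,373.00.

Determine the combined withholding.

€10,712.23

State Income Tax: taxable = €31,820.00 − 4×€804.00 = €28,604.00
  €2,712.20 + 26.55% × (€28,604.00 − €17,600.00) = €2,712.20 + 26.55% × €11,004.00 = €5,633.76
Pension Levy: 8.2% × €31,820.00 = €2,609.24
Training Fund Levy: 7.76% × €31,820.00 = €2,469.23
Total: €5,633.76 + €2,609.24 + €2,469.23 = €10,712.23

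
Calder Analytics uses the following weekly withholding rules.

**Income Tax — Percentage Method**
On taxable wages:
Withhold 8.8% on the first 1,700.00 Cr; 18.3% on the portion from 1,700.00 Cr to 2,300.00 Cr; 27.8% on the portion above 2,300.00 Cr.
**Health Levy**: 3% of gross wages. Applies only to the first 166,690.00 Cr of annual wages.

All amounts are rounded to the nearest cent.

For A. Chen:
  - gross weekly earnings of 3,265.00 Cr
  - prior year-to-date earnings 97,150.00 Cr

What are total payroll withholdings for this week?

625.62 Cr

Income Tax: taxable = 3,265.00 Cr
  259.40 Cr + 27.8% × (3,265.00 Cr − 2,300.00 Cr) = 259.40 Cr + 27.8% × 965.00 Cr = 527.67 Cr
Health Levy: 3% × 3,265.00 Cr = 97.95 Cr
Total: 527.67 Cr + 97.95 Cr = 625.62 Cr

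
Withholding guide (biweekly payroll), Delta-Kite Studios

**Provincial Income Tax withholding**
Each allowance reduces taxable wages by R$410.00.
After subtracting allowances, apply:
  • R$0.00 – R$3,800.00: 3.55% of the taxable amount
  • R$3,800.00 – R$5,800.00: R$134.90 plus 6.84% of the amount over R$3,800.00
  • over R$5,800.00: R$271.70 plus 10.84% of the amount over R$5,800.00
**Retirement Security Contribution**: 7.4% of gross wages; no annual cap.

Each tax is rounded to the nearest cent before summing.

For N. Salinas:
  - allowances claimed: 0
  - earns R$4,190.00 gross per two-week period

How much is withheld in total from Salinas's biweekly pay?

Provincial Income Tax: taxable = R$4,190.00
  R$134.90 + 6.84% × (R$4,190.00 − R$3,800.00) = R$134.90 + 6.84% × R$390.00 = R$161.58
Retirement Security Contribution: 7.4% × R$4,190.00 = R$310.06
Total: R$161.58 + R$310.06 = R$471.64

R$471.64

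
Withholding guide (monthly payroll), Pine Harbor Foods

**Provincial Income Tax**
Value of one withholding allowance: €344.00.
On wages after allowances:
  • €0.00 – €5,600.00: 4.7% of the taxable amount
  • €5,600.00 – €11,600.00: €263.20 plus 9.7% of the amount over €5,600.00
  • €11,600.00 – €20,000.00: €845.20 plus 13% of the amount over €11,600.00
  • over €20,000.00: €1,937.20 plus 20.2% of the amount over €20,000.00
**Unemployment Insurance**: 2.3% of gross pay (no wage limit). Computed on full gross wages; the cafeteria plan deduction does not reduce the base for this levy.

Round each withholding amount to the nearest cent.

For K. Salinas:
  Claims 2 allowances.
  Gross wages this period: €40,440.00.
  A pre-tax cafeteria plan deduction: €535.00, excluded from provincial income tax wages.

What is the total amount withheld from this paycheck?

€6,749.15

Provincial Income Tax: taxable = €40,440.00 − €535.00 − 2×€344.00 = €39,217.00
  €1,937.20 + 20.2% × (€39,217.00 − €20,000.00) = €1,937.20 + 20.2% × €19,217.00 = €5,819.03
Unemployment Insurance: 2.3% × €40,440.00 = €930.12
Total: €5,819.03 + €930.12 = €6,749.15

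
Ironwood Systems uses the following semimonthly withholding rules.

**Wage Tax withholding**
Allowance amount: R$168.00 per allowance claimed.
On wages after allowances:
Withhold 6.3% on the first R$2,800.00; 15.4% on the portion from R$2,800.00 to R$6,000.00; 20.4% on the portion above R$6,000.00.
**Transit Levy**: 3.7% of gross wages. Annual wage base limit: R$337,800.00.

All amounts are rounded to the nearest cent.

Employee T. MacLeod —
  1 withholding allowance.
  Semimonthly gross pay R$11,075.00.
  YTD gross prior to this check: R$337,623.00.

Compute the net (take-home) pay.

R$9,398.22

Wage Tax: taxable = R$11,075.00 − 1×R$168.00 = R$10,907.00
  R$669.20 + 20.4% × (R$10,907.00 − R$6,000.00) = R$669.20 + 20.4% × R$4,907.00 = R$1,670.23
Transit Levy: cap R$337,800.00 − YTD R$337,623.00 = R$177.00 subject; 3.7% × R$177.00 = R$6.55
Total withheld: R$1,670.23 + R$6.55 = R$1,676.78
Net pay: R$11,075.00 − R$1,676.78 = R$9,398.22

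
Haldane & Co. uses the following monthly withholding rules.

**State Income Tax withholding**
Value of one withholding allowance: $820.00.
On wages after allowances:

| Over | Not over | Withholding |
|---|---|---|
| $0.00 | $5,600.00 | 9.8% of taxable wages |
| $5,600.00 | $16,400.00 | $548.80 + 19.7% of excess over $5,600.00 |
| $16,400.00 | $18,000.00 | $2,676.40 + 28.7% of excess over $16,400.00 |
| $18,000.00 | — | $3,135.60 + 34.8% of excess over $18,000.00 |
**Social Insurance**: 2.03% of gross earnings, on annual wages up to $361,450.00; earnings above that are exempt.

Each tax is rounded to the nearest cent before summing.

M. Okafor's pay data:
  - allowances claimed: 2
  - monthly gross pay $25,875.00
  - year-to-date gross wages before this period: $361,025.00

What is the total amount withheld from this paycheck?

$5,314.01

State Income Tax: taxable = $25,875.00 − 2×$820.00 = $24,235.00
  $3,135.60 + 34.8% × ($24,235.00 − $18,000.00) = $3,135.60 + 34.8% × $6,235.00 = $5,305.38
Social Insurance: cap $361,450.00 − YTD $361,025.00 = $425.00 subject; 2.03% × $425.00 = $8.63
Total: $5,305.38 + $8.63 = $5,314.01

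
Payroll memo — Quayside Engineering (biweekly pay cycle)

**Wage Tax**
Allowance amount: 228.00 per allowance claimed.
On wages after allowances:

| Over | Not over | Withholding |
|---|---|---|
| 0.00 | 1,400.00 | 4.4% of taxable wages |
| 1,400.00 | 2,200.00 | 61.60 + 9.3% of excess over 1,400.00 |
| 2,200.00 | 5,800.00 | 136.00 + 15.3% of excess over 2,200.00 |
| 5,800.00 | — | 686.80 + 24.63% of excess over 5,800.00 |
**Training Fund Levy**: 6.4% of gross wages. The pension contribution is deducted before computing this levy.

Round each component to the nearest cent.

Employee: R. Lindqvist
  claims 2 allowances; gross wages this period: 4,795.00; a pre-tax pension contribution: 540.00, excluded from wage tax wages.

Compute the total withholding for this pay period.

Wage Tax: taxable = 4,795.00 − 540.00 − 2×228.00 = 3,799.00
  136.00 + 15.3% × (3,799.00 − 2,200.00) = 136.00 + 15.3% × 1,599.00 = 380.65
Training Fund Levy: 6.4% × 4,255.00 = 272.32
Total: 380.65 + 272.32 = 652.97

652.97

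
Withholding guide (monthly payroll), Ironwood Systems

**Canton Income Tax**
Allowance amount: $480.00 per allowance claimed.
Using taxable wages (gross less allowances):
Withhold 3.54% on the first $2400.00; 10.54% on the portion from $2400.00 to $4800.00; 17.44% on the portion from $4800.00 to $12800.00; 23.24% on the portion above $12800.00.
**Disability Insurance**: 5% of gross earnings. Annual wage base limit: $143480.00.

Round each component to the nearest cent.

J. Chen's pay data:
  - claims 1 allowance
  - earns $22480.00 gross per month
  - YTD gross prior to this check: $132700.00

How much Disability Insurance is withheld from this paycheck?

$539.00

Disability Insurance: cap $143480.00 − YTD $132700.00 = $10780.00 subject; 5% × $10780.00 = $539.00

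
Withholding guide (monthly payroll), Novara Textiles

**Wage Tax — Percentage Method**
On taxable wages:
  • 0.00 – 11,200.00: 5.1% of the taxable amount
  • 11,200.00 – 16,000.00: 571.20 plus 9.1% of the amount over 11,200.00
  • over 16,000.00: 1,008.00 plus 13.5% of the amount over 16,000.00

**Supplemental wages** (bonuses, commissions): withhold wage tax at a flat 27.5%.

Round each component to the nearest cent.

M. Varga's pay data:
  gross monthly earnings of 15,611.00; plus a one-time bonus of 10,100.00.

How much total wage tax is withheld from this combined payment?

Wage Tax: taxable = 15,611.00
  571.20 + 9.1% × (15,611.00 − 11,200.00) = 571.20 + 9.1% × 4,411.00 = 972.60
Supplemental (27.5% flat on bonus): 27.5% × 10,100.00 = 2,777.50
Total wage tax: 972.60 + 2,777.50 = 3,750.10

3,750.10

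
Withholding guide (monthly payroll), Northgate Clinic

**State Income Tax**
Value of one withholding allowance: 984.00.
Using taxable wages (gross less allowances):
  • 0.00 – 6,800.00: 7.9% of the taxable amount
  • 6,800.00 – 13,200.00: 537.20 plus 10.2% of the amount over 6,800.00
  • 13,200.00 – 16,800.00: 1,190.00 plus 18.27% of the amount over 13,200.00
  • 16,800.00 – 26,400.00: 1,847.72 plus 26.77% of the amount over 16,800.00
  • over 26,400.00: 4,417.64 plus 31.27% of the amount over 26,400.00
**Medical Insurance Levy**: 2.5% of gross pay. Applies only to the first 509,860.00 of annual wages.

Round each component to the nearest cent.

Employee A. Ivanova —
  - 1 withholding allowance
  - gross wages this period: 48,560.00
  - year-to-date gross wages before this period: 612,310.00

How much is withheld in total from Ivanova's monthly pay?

State Income Tax: taxable = 48,560.00 − 1×984.00 = 47,576.00
  4,417.64 + 31.27% × (47,576.00 − 26,400.00) = 4,417.64 + 31.27% × 21,176.00 = 11,039.38
Medical Insurance Levy: YTD 612,310.00 ≥ cap 509,860.00 → 0.00
Total: 11,039.38 + 0.00 = 11,039.38

11,039.38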